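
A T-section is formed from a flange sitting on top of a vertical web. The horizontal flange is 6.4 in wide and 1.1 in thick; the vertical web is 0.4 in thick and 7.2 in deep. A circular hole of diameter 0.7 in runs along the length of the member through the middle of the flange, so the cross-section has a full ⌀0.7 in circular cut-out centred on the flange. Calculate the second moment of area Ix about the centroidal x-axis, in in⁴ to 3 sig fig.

Split into non-overlapping primitives; take the origin at the lower-left of the bounding box.
Flange: 6.4 × 1.1, A = 7.04 in², y = 7.75 in, Ī = 0.70987 in⁴.
Web: 0.4 × 7.2, A = 2.88 in², y = 3.6 in, Ī = 12.442 in⁴.
Hole (subtracted): ⌀0.7, A = 0.38485 in², y = 7.75 in, Ī = 0.011786 in⁴.
Centroid: ȳ = ΣA·y / ΣA = 6.4965 in.
Transfer each piece to the centroidal x-axis using Ī + A·d² with d = y − 6.4965:
  flange: d = 1.2535 in → contributes +11.771 in⁴
  web: d = -2.8965 in → contributes +36.605 in⁴
  hole: d = 1.2535 in → contributes −0.61645 in⁴
Total I = 47.759 in⁴.

Ix ≈ 47.8 in⁴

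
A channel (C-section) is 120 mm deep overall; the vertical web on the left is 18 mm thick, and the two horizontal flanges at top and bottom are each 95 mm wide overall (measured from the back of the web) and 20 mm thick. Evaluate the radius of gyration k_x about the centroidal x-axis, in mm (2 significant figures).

Break the section into simple shapes (no overlaps), measuring from the bottom-left corner of the bounding box.
Web: 18 × 120, A = 2 160 mm², y = 60 mm, Ī = 2 592 000 mm⁴.
Top flange (beyond web): 77 × 20, A = 1 540 mm², y = 110 mm, Ī = 51 333 mm⁴.
Bottom flange (beyond web): 77 × 20, A = 1 540 mm², y = 10 mm, Ī = 51 333 mm⁴.
By symmetry the centroid is at mid-height, ȳ = 60 mm.
Transfer each piece to the centroidal x-axis using Ī + A·d² with d = y − 60:
  web: d = 0 mm → contributes +2 592 000 mm⁴
  top flange (beyond web): d = 50 mm → contributes +3 901 333 mm⁴
  bottom flange (beyond web): d = -50 mm → contributes +3 901 333 mm⁴
Total I = 10 394 667 mm⁴.
Radius of gyration: k = √(I/A) = √(10 394 667 / 5 240) = 44.54 mm.

k_x ≈ 45 mm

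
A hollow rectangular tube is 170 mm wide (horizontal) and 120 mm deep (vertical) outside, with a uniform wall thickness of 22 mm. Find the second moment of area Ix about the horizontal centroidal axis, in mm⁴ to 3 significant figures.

Ix ≈ 1.99 × 10⁷ mm⁴

Split into non-overlapping primitives; take the origin at the lower-left of the bounding box.
Outer rectangle: 170 × 120, A = 20 400 mm², y = 60 mm, Ī = 24 480 000 mm⁴.
Inner void (subtracted): 126 × 76, A = 9 576 mm², y = 60 mm, Ī = 4 609 248 mm⁴.
By symmetry the centroid is at mid-height, ȳ = 60 mm.
All pieces are centred on the horizontal centroidal axis, so I = ΣĪ (holes subtracted) = 19 870 752 mm⁴.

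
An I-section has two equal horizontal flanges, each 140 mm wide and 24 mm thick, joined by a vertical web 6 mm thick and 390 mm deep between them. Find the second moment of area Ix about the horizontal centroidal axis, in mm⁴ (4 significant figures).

Ix ≈ 3.179 × 10⁸ mm⁴

Decompose the section into non-overlapping parts with the origin at the bottom-left of its bounding rectangle.
Bottom flange: 140 × 24, A = 3 360 mm², y = 12 mm, Ī = 161 280 mm⁴.
Web: 6 × 390, A = 2 340 mm², y = 219 mm, Ī = 29 659 500 mm⁴.
Top flange: 140 × 24, A = 3 360 mm², y = 426 mm, Ī = 161 280 mm⁴.
By symmetry the centroid is at mid-height, ȳ = 219 mm.
Transfer each piece to the horizontal centroidal axis using Ī + A·d² with d = y − 219:
  bottom flange: d = -207 mm → contributes +144 133 920 mm⁴
  web: d = 0 mm → contributes +29 659 500 mm⁴
  top flange: d = 207 mm → contributes +144 133 920 mm⁴
Total I = 317 927 340 mm⁴.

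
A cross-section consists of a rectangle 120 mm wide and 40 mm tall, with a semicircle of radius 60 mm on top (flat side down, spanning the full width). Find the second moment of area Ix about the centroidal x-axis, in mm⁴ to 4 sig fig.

Ix ≈ 7.429 × 10⁶ mm⁴

Decompose the section into non-overlapping parts with the origin at the bottom-left of its bounding rectangle.
Rectangular body: 120 × 40, A = 4 800 mm², y = 20 mm, Ī = 640 000 mm⁴.
Semicircular cap: semicircle r = 60, A = 5654.87 mm², y = 65.4648 mm, Ī = 1 422 450 mm⁴.
Centroid: ȳ = ΣA·y / ΣA = 44.5912 mm.
Transfer each piece to the centroidal x-axis using Ī + A·d² with d = y − 44.5912:
  rectangular body: d = -24.5912 mm → contributes +3 542 681 mm⁴
  semicircular cap: d = 20.8736 mm → contributes +3 886 323 mm⁴
Total I = 7 429 004 mm⁴.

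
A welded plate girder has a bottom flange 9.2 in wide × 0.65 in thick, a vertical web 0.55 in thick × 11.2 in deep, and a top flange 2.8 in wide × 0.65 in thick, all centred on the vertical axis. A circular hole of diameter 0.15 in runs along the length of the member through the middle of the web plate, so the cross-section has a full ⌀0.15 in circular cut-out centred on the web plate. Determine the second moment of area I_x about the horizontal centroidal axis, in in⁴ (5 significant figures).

Treat the section as a set of non-overlapping primitives; coordinates are from the bounding-box lower-left.
Bottom plate: 9.2 × 0.65, A = 5.98 in², y = 0.325 in, Ī = 0.2105458 in⁴.
Web plate: 0.55 × 11.2, A = 6.16 in², y = 6.25 in, Ī = 64.39253 in⁴.
Top plate: 2.8 × 0.65, A = 1.82 in², y = 12.175 in, Ī = 0.06407917 in⁴.
Hole (subtracted): ⌀0.15, A = 0.01767146 in², y = 6.25 in, Ī = 0.00002485049 in⁴.
Centroid: ȳ = ΣA·y / ΣA = 4.482146 in.
Transfer each piece to the horizontal centroidal axis using Ī + A·d² with d = y − 4.482146:
  bottom plate: d = -4.157146 in → contributes +103.5561 in⁴
  web plate: d = 1.767854 in → contributes +83.64443 in⁴
  top plate: d = 7.692854 in → contributes +107.7717 in⁴
  hole: d = 1.767854 in → contributes −0.05525359 in⁴
Total I = 294.9169 in⁴.

I_x ≈ 294.92 in⁴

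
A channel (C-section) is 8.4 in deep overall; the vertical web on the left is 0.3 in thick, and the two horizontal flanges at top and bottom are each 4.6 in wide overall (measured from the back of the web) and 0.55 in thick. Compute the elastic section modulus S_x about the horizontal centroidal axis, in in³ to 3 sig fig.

S_x ≈ 20.9 in³

Decompose the section into non-overlapping parts with the origin at the bottom-left of its bounding rectangle.
Web: 0.3 × 8.4, A = 2.52 in², y = 4.2 in, Ī = 14.818 in⁴.
Top flange (beyond web): 4.3 × 0.55, A = 2.365 in², y = 8.125 in, Ī = 0.059618 in⁴.
Bottom flange (beyond web): 4.3 × 0.55, A = 2.365 in², y = 0.275 in, Ī = 0.059618 in⁴.
By symmetry the centroid is at mid-height, ȳ = 4.2 in.
Transfer each piece to the horizontal centroidal axis using Ī + A·d² with d = y − 4.2:
  web: d = 0 in → contributes +14.818 in⁴
  top flange (beyond web): d = 3.925 in → contributes +36.494 in⁴
  bottom flange (beyond web): d = -3.925 in → contributes +36.494 in⁴
Total I = 87.805 in⁴.
Extreme fibre distance c = 4.2 in; S = I/c = 20.906 in³.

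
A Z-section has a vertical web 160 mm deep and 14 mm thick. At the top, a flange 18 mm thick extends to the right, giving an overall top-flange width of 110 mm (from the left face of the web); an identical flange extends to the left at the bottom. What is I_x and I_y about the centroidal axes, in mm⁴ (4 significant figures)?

I_x ≈ 2.229 × 10⁷ mm⁴, I_y ≈ 1.315 × 10⁷ mm⁴

Split into non-overlapping primitives; take the origin at the lower-left of the bounding box.
Web: 14 × 160, A = 2 240 mm², y = 80 mm, Ī = 4 778 667 mm⁴.
Top flange (beyond web): 96 × 18, A = 1 728 mm², y = 151 mm, Ī = 46 656 mm⁴.
Bottom flange (beyond web): 96 × 18, A = 1 728 mm², y = 9 mm, Ī = 46 656 mm⁴.
Centroid: ȳ = ΣA·y / ΣA = 80 mm.
Transfer each piece to the centroidal x-axis using Ī + A·d² with d = y − 80:
  web: d = 0 mm → contributes +4 778 667 mm⁴
  top flange (beyond web): d = 71 mm → contributes +8 757 504 mm⁴
  bottom flange (beyond web): d = -71 mm → contributes +8 757 504 mm⁴
Total I = 22 293 675 mm⁴.
For the y-axis: x̄ = 103 mm.
Repeating about the centroidal y-axis gives I_y = 13 145 195 mm⁴.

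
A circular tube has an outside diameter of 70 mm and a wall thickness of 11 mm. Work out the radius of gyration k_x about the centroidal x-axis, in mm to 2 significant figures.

Treat the section as a set of non-overlapping primitives; coordinates are from the bounding-box lower-left.
Outer circle: ⌀70, A = 3 848 mm², y = 35 mm, Ī = 1 178 588 mm⁴.
Bore (subtracted): ⌀48, A = 1 810 mm², y = 35 mm, Ī = 260 576 mm⁴.
By symmetry the centroid is at mid-height, ȳ = 35 mm.
All pieces are centred on the centroidal x-axis, so I = ΣĪ (holes subtracted) = 918 012 mm⁴.
Radius of gyration: k = √(I/A) = √(918 012 / 2 039) = 21.22 mm.

k_x ≈ 21 mm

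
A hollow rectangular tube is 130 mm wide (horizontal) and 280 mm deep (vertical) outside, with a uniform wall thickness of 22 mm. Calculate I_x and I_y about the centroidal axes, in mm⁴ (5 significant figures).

I_x ≈ 1.4361 × 10⁸ mm⁴, I_y ≈ 3.8754 × 10⁷ mm⁴

Decompose the section into non-overlapping parts with the origin at the bottom-left of its bounding rectangle.
Outer rectangle: 130 × 280, A = 36 400 mm², y = 140 mm, Ī = 237 813 333 mm⁴.
Inner void (subtracted): 86 × 236, A = 20 296 mm², y = 140 mm, Ī = 94 200 501 mm⁴.
By symmetry the centroid is at mid-height, ȳ = 140 mm.
All pieces are centred on the centroidal x-axis, so I = ΣĪ (holes subtracted) = 143 612 832 mm⁴.
Repeating about the centroidal y-axis gives I_y = 38 754 232 mm⁴.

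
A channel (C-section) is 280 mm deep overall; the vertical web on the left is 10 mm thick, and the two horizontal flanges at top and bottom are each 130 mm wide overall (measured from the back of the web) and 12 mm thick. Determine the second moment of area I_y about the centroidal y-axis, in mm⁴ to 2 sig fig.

I_y ≈ 9.5 × 10⁶ mm⁴

Treat the section as a set of non-overlapping primitives; coordinates are from the bounding-box lower-left.
Web: 10 × 280, A = 2 800 mm², x = 5 mm, Ī = 23 333 mm⁴.
Top flange (beyond web): 120 × 12, A = 1 440 mm², x = 70 mm, Ī = 1 728 000 mm⁴.
Bottom flange (beyond web): 120 × 12, A = 1 440 mm², x = 70 mm, Ī = 1 728 000 mm⁴.
Centroid: x̄ = ΣA·x / ΣA = 37.96 mm.
Transfer each piece to the centroidal y-axis using Ī + A·d² with d = x − 37.96:
  web: d = -32.96 mm → contributes +3 064 730 mm⁴
  top flange (beyond web): d = 32.04 mm → contributes +3 206 457 mm⁴
  bottom flange (beyond web): d = 32.04 mm → contributes +3 206 457 mm⁴
Total I = 9 477 643 mm⁴.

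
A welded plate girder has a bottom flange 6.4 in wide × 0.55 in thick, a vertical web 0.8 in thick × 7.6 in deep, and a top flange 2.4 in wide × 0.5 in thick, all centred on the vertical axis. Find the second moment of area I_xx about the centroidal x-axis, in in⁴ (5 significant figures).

I_xx ≈ 99.185 in⁴

Decompose the section into non-overlapping parts with the origin at the bottom-left of its bounding rectangle.
Bottom plate: 6.4 × 0.55, A = 3.52 in², y = 0.275 in, Ī = 0.08873333 in⁴.
Web plate: 0.8 × 7.6, A = 6.08 in², y = 4.35 in, Ī = 29.26507 in⁴.
Top plate: 2.4 × 0.5, A = 1.2 in², y = 8.4 in, Ī = 0.025 in⁴.
Centroid: ȳ = ΣA·y / ΣA = 3.471852 in.
Transfer each piece to the centroidal x-axis using Ī + A·d² with d = y − 3.471852:
  bottom plate: d = -3.196852 in → contributes +36.06265 in⁴
  web plate: d = 0.8781481 in → contributes +33.95362 in⁴
  top plate: d = 4.928148 in → contributes +29.16897 in⁴
Total I = 99.18524 in⁴.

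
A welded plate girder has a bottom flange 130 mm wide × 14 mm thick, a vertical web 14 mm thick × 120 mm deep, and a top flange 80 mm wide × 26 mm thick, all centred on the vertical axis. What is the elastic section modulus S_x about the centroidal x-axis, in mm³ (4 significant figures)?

Break the section into simple shapes (no overlaps), measuring from the bottom-left corner of the bounding box.
Bottom plate: 130 × 14, A = 1 820 mm², y = 7 mm, Ī = 29726.7 mm⁴.
Web plate: 14 × 120, A = 1 680 mm², y = 74 mm, Ī = 2 016 000 mm⁴.
Top plate: 80 × 26, A = 2 080 mm², y = 147 mm, Ī = 117 173 mm⁴.
Centroid: ȳ = ΣA·y / ΣA = 79.3584 mm.
Transfer each piece to the centroidal x-axis using Ī + A·d² with d = y − 79.3584:
  bottom plate: d = -72.3584 mm → contributes +9 558 776 mm⁴
  web plate: d = -5.35842 mm → contributes +2 064 237 mm⁴
  top plate: d = 67.6416 mm → contributes +9 633 970 mm⁴
Total I = 21 256 983 mm⁴.
Extreme fibre distance c = 80.6416 mm; S = I/c = 263 598 mm³.

S_x ≈ 2.636 × 10⁵ mm³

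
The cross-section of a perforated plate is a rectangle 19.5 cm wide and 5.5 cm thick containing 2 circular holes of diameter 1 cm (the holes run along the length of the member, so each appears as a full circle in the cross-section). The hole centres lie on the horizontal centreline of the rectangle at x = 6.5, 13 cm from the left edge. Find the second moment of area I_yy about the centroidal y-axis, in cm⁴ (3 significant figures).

I_yy ≈ 3380 cm⁴

Split into non-overlapping primitives; take the origin at the lower-left of the bounding box.
Plate: 19.5 × 5.5, A = 107.25 cm², x = 9.75 cm, Ī = 3398.5 cm⁴.
Hole 1 (subtracted): ⌀1, A = 0.7854 cm², x = 6.5 cm, Ī = 0.049087 cm⁴.
Hole 2 (subtracted): ⌀1, A = 0.7854 cm², x = 13 cm, Ī = 0.049087 cm⁴.
By symmetry the centroid is at mid-width, x̄ = 9.75 cm.
Transfer each piece to the centroidal y-axis using Ī + A·d² with d = x − 9.75:
  plate: d = 0 cm → contributes +3398.5 cm⁴
  hole 1: d = -3.25 cm → contributes −8.3449 cm⁴
  hole 2: d = 3.25 cm → contributes −8.3449 cm⁴
Total I = 3381.8 cm⁴.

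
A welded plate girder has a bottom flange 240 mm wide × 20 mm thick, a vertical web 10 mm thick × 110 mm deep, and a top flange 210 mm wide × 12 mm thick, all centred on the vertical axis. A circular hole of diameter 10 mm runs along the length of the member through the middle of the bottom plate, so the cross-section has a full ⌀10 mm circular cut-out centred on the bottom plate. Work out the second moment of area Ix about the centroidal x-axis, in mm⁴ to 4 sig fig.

Ix ≈ 2.781 × 10⁷ mm⁴

Split into non-overlapping primitives; take the origin at the lower-left of the bounding box.
Bottom plate: 240 × 20, A = 4 800 mm², y = 10 mm, Ī = 160 000 mm⁴.
Web plate: 10 × 110, A = 1 100 mm², y = 75 mm, Ī = 1 109 167 mm⁴.
Top plate: 210 × 12, A = 2 520 mm², y = 136 mm, Ī = 30 240 mm⁴.
Hole (subtracted): ⌀10, A = 78.5398 mm², y = 10 mm, Ī = 490.874 mm⁴.
Centroid: ȳ = ΣA·y / ΣA = 56.6369 mm.
Transfer each piece to the centroidal x-axis using Ī + A·d² with d = y − 56.6369:
  bottom plate: d = -46.6369 mm → contributes +10 600 010 mm⁴
  web plate: d = 18.3631 mm → contributes +1 480 090 mm⁴
  top plate: d = 79.3631 mm → contributes +15 902 457 mm⁴
  hole: d = -46.6369 mm → contributes −171 315 mm⁴
Total I = 27 811 242 mm⁴.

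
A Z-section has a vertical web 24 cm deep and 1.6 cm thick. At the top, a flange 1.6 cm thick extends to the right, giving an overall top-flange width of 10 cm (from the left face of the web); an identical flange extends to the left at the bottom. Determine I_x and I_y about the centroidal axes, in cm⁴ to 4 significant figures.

I_x ≈ 5221 cm⁴, I_y ≈ 838.2 cm⁴

Decompose the section into non-overlapping parts with the origin at the bottom-left of its bounding rectangle.
Web: 1.6 × 24, A = 38.4 cm², y = 12 cm, Ī = 1843.2 cm⁴.
Top flange (beyond web): 8.4 × 1.6, A = 13.44 cm², y = 23.2 cm, Ī = 2.8672 cm⁴.
Bottom flange (beyond web): 8.4 × 1.6, A = 13.44 cm², y = 0.8 cm, Ī = 2.8672 cm⁴.
Centroid: ȳ = ΣA·y / ΣA = 12 cm.
Transfer each piece to the centroidal x-axis using Ī + A·d² with d = y − 12:
  web: d = 0 cm → contributes +1843.2 cm⁴
  top flange (beyond web): d = 11.2 cm → contributes +1688.78 cm⁴
  bottom flange (beyond web): d = -11.2 cm → contributes +1688.78 cm⁴
Total I = 5220.76 cm⁴.
For the y-axis: x̄ = 9.2 cm.
Repeating about the centroidal y-axis gives I_y = 838.246 cm⁴.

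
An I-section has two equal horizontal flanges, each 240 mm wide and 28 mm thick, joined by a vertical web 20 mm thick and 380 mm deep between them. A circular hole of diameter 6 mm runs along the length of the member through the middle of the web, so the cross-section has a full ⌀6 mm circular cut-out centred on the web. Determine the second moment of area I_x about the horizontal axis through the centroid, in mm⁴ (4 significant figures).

Break the section into simple shapes (no overlaps), measuring from the bottom-left corner of the bounding box.
Bottom flange: 240 × 28, A = 6 720 mm², y = 14 mm, Ī = 439 040 mm⁴.
Web: 20 × 380, A = 7 600 mm², y = 218 mm, Ī = 91 453 333 mm⁴.
Top flange: 240 × 28, A = 6 720 mm², y = 422 mm, Ī = 439 040 mm⁴.
Hole (subtracted): ⌀6, A = 28.2743 mm², y = 218 mm, Ī = 63.6173 mm⁴.
By symmetry the centroid is at mid-height, ȳ = 218 mm.
Transfer each piece to the horizontal axis through the centroid using Ī + A·d² with d = y − 218:
  bottom flange: d = -204 mm → contributes +280 098 560 mm⁴
  web: d = 0 mm → contributes +91 453 333 mm⁴
  top flange: d = 204 mm → contributes +280 098 560 mm⁴
  hole: d = 0 mm → contributes −63.6173 mm⁴
Total I = 651 650 390 mm⁴.

I_x ≈ 6.517 × 10⁸ mm⁴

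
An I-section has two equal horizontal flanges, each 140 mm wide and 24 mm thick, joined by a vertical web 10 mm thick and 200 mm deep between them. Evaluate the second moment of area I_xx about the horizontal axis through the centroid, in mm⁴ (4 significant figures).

I_xx ≈ 9.128 × 10⁷ mm⁴

Decompose the section into non-overlapping parts with the origin at the bottom-left of its bounding rectangle.
Bottom flange: 140 × 24, A = 3 360 mm², y = 12 mm, Ī = 161 280 mm⁴.
Web: 10 × 200, A = 2 000 mm², y = 124 mm, Ī = 6 666 667 mm⁴.
Top flange: 140 × 24, A = 3 360 mm², y = 236 mm, Ī = 161 280 mm⁴.
By symmetry the centroid is at mid-height, ȳ = 124 mm.
Transfer each piece to the horizontal axis through the centroid using Ī + A·d² with d = y − 124:
  bottom flange: d = -112 mm → contributes +42 309 120 mm⁴
  web: d = 0 mm → contributes +6 666 667 mm⁴
  top flange: d = 112 mm → contributes +42 309 120 mm⁴
Total I = 91 284 907 mm⁴.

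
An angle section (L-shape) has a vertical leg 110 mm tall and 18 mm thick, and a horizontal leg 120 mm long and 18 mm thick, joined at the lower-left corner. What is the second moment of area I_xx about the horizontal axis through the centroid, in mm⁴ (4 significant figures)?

I_xx ≈ 4.062 × 10⁶ mm⁴

Decompose the section into non-overlapping parts with the origin at the bottom-left of its bounding rectangle.
Vertical leg: 18 × 110, A = 1 980 mm², y = 55 mm, Ī = 1 996 500 mm⁴.
Horizontal leg (remainder): 102 × 18, A = 1 836 mm², y = 9 mm, Ī = 49 572 mm⁴.
Centroid: ȳ = ΣA·y / ΣA = 32.8679 mm.
Transfer each piece to the horizontal axis through the centroid using Ī + A·d² with d = y − 32.8679:
  vertical leg: d = 22.1321 mm → contributes +2 966 361 mm⁴
  horizontal leg (remainder): d = -23.8679 mm → contributes +1 095 500 mm⁴
Total I = 4 061 861 mm⁴.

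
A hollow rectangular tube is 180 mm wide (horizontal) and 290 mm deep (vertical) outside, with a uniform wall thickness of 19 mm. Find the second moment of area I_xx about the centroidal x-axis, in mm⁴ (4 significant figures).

I_xx ≈ 1.765 × 10⁸ mm⁴

Break the section into simple shapes (no overlaps), measuring from the bottom-left corner of the bounding box.
Outer rectangle: 180 × 290, A = 52 200 mm², y = 145 mm, Ī = 365 835 000 mm⁴.
Inner void (subtracted): 142 × 252, A = 35 784 mm², y = 145 mm, Ī = 189 368 928 mm⁴.
By symmetry the centroid is at mid-height, ȳ = 145 mm.
All pieces are centred on the centroidal x-axis, so I = ΣĪ (holes subtracted) = 176 466 072 mm⁴.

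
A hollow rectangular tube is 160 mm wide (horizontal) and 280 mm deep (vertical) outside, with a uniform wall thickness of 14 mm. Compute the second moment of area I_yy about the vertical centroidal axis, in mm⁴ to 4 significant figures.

Split into non-overlapping primitives; take the origin at the lower-left of the bounding box.
Outer rectangle: 160 × 280, A = 44 800 mm², x = 80 mm, Ī = 95 573 333 mm⁴.
Inner void (subtracted): 132 × 252, A = 33 264 mm², x = 80 mm, Ī = 48 299 328 mm⁴.
By symmetry the centroid is at mid-width, x̄ = 80 mm.
All pieces are centred on the vertical centroidal axis, so I = ΣĪ (holes subtracted) = 47 274 005 mm⁴.

I_yy ≈ 4.727 × 10⁷ mm⁴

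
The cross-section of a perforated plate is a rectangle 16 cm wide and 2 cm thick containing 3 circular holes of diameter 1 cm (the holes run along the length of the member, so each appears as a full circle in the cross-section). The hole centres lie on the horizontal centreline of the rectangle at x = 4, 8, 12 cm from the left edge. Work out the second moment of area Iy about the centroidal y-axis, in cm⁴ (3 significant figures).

Split into non-overlapping primitives; take the origin at the lower-left of the bounding box.
Plate: 16 × 2, A = 32 cm², x = 8 cm, Ī = 682.67 cm⁴.
Hole 1 (subtracted): ⌀1, A = 0.7854 cm², x = 4 cm, Ī = 0.049087 cm⁴.
Hole 2 (subtracted): ⌀1, A = 0.7854 cm², x = 8 cm, Ī = 0.049087 cm⁴.
Hole 3 (subtracted): ⌀1, A = 0.7854 cm², x = 12 cm, Ī = 0.049087 cm⁴.
By symmetry the centroid is at mid-width, x̄ = 8 cm.
Transfer each piece to the centroidal y-axis using Ī + A·d² with d = x − 8:
  plate: d = 0 cm → contributes +682.67 cm⁴
  hole 1: d = -4 cm → contributes −12.615 cm⁴
  hole 2: d = 0 cm → contributes −0.049087 cm⁴
  hole 3: d = 4 cm → contributes −12.615 cm⁴
Total I = 657.39 cm⁴.

Iy ≈ 657 cm⁴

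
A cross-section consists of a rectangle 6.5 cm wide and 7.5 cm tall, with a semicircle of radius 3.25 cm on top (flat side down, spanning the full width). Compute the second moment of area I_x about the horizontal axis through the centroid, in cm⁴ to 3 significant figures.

Decompose the section into non-overlapping parts with the origin at the bottom-left of its bounding rectangle.
Rectangular body: 6.5 × 7.5, A = 48.75 cm², y = 3.75 cm, Ī = 228.52 cm⁴.
Semicircular cap: semicircle r = 3.25, A = 16.592 cm², y = 8.8793 cm, Ī = 12.245 cm⁴.
Centroid: ȳ = ΣA·y / ΣA = 5.0524 cm.
Transfer each piece to the horizontal axis through the centroid using Ī + A·d² with d = y − 5.0524:
  rectangular body: d = -1.3024 cm → contributes +311.21 cm⁴
  semicircular cap: d = 3.8269 cm → contributes +255.23 cm⁴
Total I = 566.44 cm⁴.

I_x ≈ 566 cm⁴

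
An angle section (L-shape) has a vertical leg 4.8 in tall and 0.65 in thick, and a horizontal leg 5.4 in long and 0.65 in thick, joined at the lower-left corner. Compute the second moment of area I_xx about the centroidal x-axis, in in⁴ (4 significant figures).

I_xx ≈ 12.78 in⁴

Decompose the section into non-overlapping parts with the origin at the bottom-left of its bounding rectangle.
Vertical leg: 0.65 × 4.8, A = 3.12 in², y = 2.4 in, Ī = 5.9904 in⁴.
Horizontal leg (remainder): 4.75 × 0.65, A = 3.0875 in², y = 0.325 in, Ī = 0.108706 in⁴.
Centroid: ȳ = ΣA·y / ΣA = 1.36793 in.
Transfer each piece to the centroidal x-axis using Ī + A·d² with d = y − 1.36793:
  vertical leg: d = 1.03207 in → contributes +9.31371 in⁴
  horizontal leg (remainder): d = -1.04293 in → contributes +3.467 in⁴
Total I = 12.7807 in⁴.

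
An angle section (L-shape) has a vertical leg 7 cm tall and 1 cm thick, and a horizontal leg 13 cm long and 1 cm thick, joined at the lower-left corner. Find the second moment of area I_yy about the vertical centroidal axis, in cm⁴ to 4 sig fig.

Split into non-overlapping primitives; take the origin at the lower-left of the bounding box.
Vertical leg: 1 × 7, A = 7 cm², x = 0.5 cm, Ī = 0.583333 cm⁴.
Horizontal leg (remainder): 12 × 1, A = 12 cm², x = 7 cm, Ī = 144 cm⁴.
Centroid: x̄ = ΣA·x / ΣA = 4.60526 cm.
Transfer each piece to the vertical centroidal axis using Ī + A·d² with d = x − 4.60526:
  vertical leg: d = -4.10526 cm → contributes +118.556 cm⁴
  horizontal leg (remainder): d = 2.39474 cm → contributes +212.817 cm⁴
Total I = 331.373 cm⁴.

I_yy ≈ 331.4 cm⁴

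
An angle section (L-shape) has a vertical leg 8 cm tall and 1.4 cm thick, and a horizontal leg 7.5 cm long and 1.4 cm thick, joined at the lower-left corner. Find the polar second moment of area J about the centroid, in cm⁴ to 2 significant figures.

Treat the section as a set of non-overlapping primitives; coordinates are from the bounding-box lower-left.
Vertical leg: 1.4 × 8, A = 11.2 cm², y = 4 cm, Ī = 59.73 cm⁴.
Horizontal leg (remainder): 6.1 × 1.4, A = 8.54 cm², y = 0.7 cm, Ī = 1.395 cm⁴.
Centroid: ȳ = ΣA·y / ΣA = 2.572 cm.
Transfer each piece to the centroidal x-axis using Ī + A·d² with d = y − 2.572:
  vertical leg: d = 1.428 cm → contributes +82.56 cm⁴
  horizontal leg (remainder): d = -1.872 cm → contributes +31.33 cm⁴
Total I = 113.9 cm⁴.
For the y-axis: x̄ = 2.322 cm.
Repeating about the centroidal y-axis gives I_y = 96.45 cm⁴.
Polar second moment: J = I_x + I_y = 210.3 cm⁴.

J ≈ 210 cm⁴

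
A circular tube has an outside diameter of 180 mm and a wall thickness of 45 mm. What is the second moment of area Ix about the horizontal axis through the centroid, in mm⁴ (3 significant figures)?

Break the section into simple shapes (no overlaps), measuring from the bottom-left corner of the bounding box.
Outer circle: ⌀180, A = 25 447 mm², y = 90 mm, Ī = 51 529 974 mm⁴.
Bore (subtracted): ⌀90, A = 6361.7 mm², y = 90 mm, Ī = 3 220 623 mm⁴.
By symmetry the centroid is at mid-height, ȳ = 90 mm.
All pieces are centred on the horizontal axis through the centroid, so I = ΣĪ (holes subtracted) = 48 309 350 mm⁴.

Ix ≈ 4.83 × 10⁷ mm⁴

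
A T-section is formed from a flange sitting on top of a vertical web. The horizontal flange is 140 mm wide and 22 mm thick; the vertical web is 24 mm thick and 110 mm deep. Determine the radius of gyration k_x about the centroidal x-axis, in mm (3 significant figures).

k_x ≈ 39.6 mm

Treat the section as a set of non-overlapping primitives; coordinates are from the bounding-box lower-left.
Flange: 140 × 22, A = 3 080 mm², y = 121 mm, Ī = 124 227 mm⁴.
Web: 24 × 110, A = 2 640 mm², y = 55 mm, Ī = 2 662 000 mm⁴.
Centroid: ȳ = ΣA·y / ΣA = 90.538 mm.
Transfer each piece to the centroidal x-axis using Ī + A·d² with d = y − 90.538:
  flange: d = 30.462 mm → contributes +2 982 175 mm⁴
  web: d = -35.538 mm → contributes +5 996 273 mm⁴
Total I = 8 978 448 mm⁴.
Radius of gyration: k = √(I/A) = √(8 978 448 / 5 720) = 39.619 mm.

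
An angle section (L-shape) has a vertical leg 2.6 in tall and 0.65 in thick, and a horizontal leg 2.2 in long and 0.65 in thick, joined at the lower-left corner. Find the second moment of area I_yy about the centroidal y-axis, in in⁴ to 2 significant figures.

Decompose the section into non-overlapping parts with the origin at the bottom-left of its bounding rectangle.
Vertical leg: 0.65 × 2.6, A = 1.69 in², x = 0.325 in, Ī = 0.0595 in⁴.
Horizontal leg (remainder): 1.55 × 0.65, A = 1.008 in², x = 1.425 in, Ī = 0.2017 in⁴.
Centroid: x̄ = ΣA·x / ΣA = 0.7358 in.
Transfer each piece to the centroidal y-axis using Ī + A·d² with d = x − 0.7358:
  vertical leg: d = -0.4108 in → contributes +0.3448 in⁴
  horizontal leg (remainder): d = 0.6892 in → contributes +0.6802 in⁴
Total I = 1.025 in⁴.

I_yy ≈ 1.0 in⁴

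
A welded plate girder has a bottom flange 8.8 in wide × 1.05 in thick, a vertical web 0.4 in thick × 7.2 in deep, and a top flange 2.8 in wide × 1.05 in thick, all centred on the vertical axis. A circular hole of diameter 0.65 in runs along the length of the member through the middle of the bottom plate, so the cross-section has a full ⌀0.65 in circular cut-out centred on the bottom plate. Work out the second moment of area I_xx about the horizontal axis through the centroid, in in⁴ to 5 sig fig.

I_xx ≈ 174.00 in⁴

Treat the section as a set of non-overlapping primitives; coordinates are from the bounding-box lower-left.
Bottom plate: 8.8 × 1.05, A = 9.24 in², y = 0.525 in, Ī = 0.848925 in⁴.
Web plate: 0.4 × 7.2, A = 2.88 in², y = 4.65 in, Ī = 12.4416 in⁴.
Top plate: 2.8 × 1.05, A = 2.94 in², y = 8.775 in, Ī = 0.2701125 in⁴.
Hole (subtracted): ⌀0.65, A = 0.3318307 in², y = 0.525 in, Ī = 0.008762405 in⁴.
Centroid: ȳ = ΣA·y / ΣA = 2.978462 in.
Transfer each piece to the horizontal axis through the centroid using Ī + A·d² with d = y − 2.978462:
  bottom plate: d = -2.453462 in → contributes +56.46887 in⁴
  web plate: d = 1.671538 in → contributes +20.48844 in⁴
  top plate: d = 5.796538 in → contributes +99.05369 in⁴
  hole: d = -2.453462 in → contributes −2.006209 in⁴
Total I = 174.0048 in⁴.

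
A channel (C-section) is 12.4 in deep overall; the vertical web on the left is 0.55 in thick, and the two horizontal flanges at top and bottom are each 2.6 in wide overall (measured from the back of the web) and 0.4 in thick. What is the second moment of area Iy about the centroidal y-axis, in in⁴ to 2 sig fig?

Iy ≈ 3.0 in⁴

Break the section into simple shapes (no overlaps), measuring from the bottom-left corner of the bounding box.
Web: 0.55 × 12.4, A = 6.82 in², x = 0.275 in, Ī = 0.1719 in⁴.
Top flange (beyond web): 2.05 × 0.4, A = 0.82 in², x = 1.575 in, Ī = 0.2872 in⁴.
Bottom flange (beyond web): 2.05 × 0.4, A = 0.82 in², x = 1.575 in, Ī = 0.2872 in⁴.
Centroid: x̄ = ΣA·x / ΣA = 0.527 in.
Transfer each piece to the centroidal y-axis using Ī + A·d² with d = x − 0.527:
  web: d = -0.252 in → contributes +0.6051 in⁴
  top flange (beyond web): d = 1.048 in → contributes +1.188 in⁴
  bottom flange (beyond web): d = 1.048 in → contributes +1.188 in⁴
Total I = 2.981 in⁴.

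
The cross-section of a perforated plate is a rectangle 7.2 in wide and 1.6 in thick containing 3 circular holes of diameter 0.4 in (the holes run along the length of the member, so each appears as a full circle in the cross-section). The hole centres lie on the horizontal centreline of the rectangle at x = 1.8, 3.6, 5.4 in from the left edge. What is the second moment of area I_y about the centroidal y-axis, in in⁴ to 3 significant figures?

I_y ≈ 48.9 in⁴

Break the section into simple shapes (no overlaps), measuring from the bottom-left corner of the bounding box.
Plate: 7.2 × 1.6, A = 11.52 in², x = 3.6 in, Ī = 49.766 in⁴.
Hole 1 (subtracted): ⌀0.4, A = 0.12566 in², x = 1.8 in, Ī = 0.0012566 in⁴.
Hole 2 (subtracted): ⌀0.4, A = 0.12566 in², x = 3.6 in, Ī = 0.0012566 in⁴.
Hole 3 (subtracted): ⌀0.4, A = 0.12566 in², x = 5.4 in, Ī = 0.0012566 in⁴.
By symmetry the centroid is at mid-width, x̄ = 3.6 in.
Transfer each piece to the centroidal y-axis using Ī + A·d² with d = x − 3.6:
  plate: d = 0 in → contributes +49.766 in⁴
  hole 1: d = -1.8 in → contributes −0.40841 in⁴
  hole 2: d = 0 in → contributes −0.0012566 in⁴
  hole 3: d = 1.8 in → contributes −0.40841 in⁴
Total I = 48.948 in⁴.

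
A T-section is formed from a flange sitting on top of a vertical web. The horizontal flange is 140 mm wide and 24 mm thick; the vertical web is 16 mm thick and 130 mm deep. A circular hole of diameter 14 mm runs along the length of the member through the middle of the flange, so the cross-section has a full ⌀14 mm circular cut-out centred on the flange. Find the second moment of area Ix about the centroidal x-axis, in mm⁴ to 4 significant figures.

Split into non-overlapping primitives; take the origin at the lower-left of the bounding box.
Flange: 140 × 24, A = 3 360 mm², y = 142 mm, Ī = 161 280 mm⁴.
Web: 16 × 130, A = 2 080 mm², y = 65 mm, Ī = 2 929 333 mm⁴.
Hole (subtracted): ⌀14, A = 153.938 mm², y = 142 mm, Ī = 1885.74 mm⁴.
Centroid: ȳ = ΣA·y / ΣA = 111.701 mm.
Transfer each piece to the centroidal x-axis using Ī + A·d² with d = y − 111.701:
  flange: d = 30.2985 mm → contributes +3 245 767 mm⁴
  web: d = -46.7015 mm → contributes +7 465 867 mm⁴
  hole: d = 30.2985 mm → contributes −143 201 mm⁴
Total I = 10 568 432 mm⁴.

Ix ≈ 1.057 × 10⁷ mm⁴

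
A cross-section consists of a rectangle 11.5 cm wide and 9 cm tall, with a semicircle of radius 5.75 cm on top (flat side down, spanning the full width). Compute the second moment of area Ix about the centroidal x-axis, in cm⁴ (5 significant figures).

Ix ≈ 2484.4 cm⁴

Split into non-overlapping primitives; take the origin at the lower-left of the bounding box.
Rectangular body: 11.5 × 9, A = 103.5 cm², y = 4.5 cm, Ī = 698.625 cm⁴.
Semicircular cap: semicircle r = 5.75, A = 51.93445 cm², y = 11.44038 cm, Ī = 119.9785 cm⁴.
Centroid: ȳ = ΣA·y / ΣA = 6.818949 cm.
Transfer each piece to the centroidal x-axis using Ī + A·d² with d = y − 6.818949:
  rectangular body: d = -2.318949 cm → contributes +1255.199 cm⁴
  semicircular cap: d = 4.621426 cm → contributes +1229.173 cm⁴
Total I = 2484.372 cm⁴.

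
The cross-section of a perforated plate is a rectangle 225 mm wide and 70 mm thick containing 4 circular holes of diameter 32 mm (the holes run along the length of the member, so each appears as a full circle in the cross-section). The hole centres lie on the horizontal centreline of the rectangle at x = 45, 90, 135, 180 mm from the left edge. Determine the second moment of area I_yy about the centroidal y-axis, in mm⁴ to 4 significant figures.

Break the section into simple shapes (no overlaps), measuring from the bottom-left corner of the bounding box.
Plate: 225 × 70, A = 15 750 mm², x = 112.5 mm, Ī = 66 445 313 mm⁴.
Hole 1 (subtracted): ⌀32, A = 804.248 mm², x = 45 mm, Ī = 51471.9 mm⁴.
Hole 2 (subtracted): ⌀32, A = 804.248 mm², x = 90 mm, Ī = 51471.9 mm⁴.
Hole 3 (subtracted): ⌀32, A = 804.248 mm², x = 135 mm, Ī = 51471.9 mm⁴.
Hole 4 (subtracted): ⌀32, A = 804.248 mm², x = 180 mm, Ī = 51471.9 mm⁴.
By symmetry the centroid is at mid-width, x̄ = 112.5 mm.
Transfer each piece to the centroidal y-axis using Ī + A·d² with d = x − 112.5:
  plate: d = 0 mm → contributes +66 445 313 mm⁴
  hole 1: d = -67.5 mm → contributes −3 715 826 mm⁴
  hole 2: d = -22.5 mm → contributes −458 622 mm⁴
  hole 3: d = 22.5 mm → contributes −458 622 mm⁴
  hole 4: d = 67.5 mm → contributes −3 715 826 mm⁴
Total I = 58 096 417 mm⁴.

I_yy ≈ 5.810 × 10⁷ mm⁴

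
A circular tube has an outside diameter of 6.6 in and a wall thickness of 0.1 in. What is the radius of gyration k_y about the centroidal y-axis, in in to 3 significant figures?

Break the section into simple shapes (no overlaps), measuring from the bottom-left corner of the bounding box.
Outer circle: ⌀6.6, A = 34.212 in², x = 3.3 in, Ī = 93.142 in⁴.
Bore (subtracted): ⌀6.4, A = 32.17 in², x = 3.3 in, Ī = 82.355 in⁴.
By symmetry the centroid is at mid-width, x̄ = 3.3 in.
All pieces are centred on the centroidal y-axis, so I = ΣĪ (holes subtracted) = 10.787 in⁴.
Radius of gyration: k = √(I/A) = √(10.787 / 2.042) = 2.2984 in.

k_y ≈ 2.30 in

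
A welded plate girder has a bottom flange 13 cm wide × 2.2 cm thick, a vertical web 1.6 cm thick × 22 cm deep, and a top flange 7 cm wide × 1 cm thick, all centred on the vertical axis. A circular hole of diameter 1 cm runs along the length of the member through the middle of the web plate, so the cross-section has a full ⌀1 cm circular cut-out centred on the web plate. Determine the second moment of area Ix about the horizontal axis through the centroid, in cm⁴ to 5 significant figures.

Ix ≈ 5537.6 cm⁴

Break the section into simple shapes (no overlaps), measuring from the bottom-left corner of the bounding box.
Bottom plate: 13 × 2.2, A = 28.6 cm², y = 1.1 cm, Ī = 11.53533 cm⁴.
Web plate: 1.6 × 22, A = 35.2 cm², y = 13.2 cm, Ī = 1419.733 cm⁴.
Top plate: 7 × 1, A = 7 cm², y = 24.7 cm, Ī = 0.5833333 cm⁴.
Hole (subtracted): ⌀1, A = 0.7853982 cm², y = 13.2 cm, Ī = 0.04908739 cm⁴.
Centroid: ȳ = ΣA·y / ΣA = 9.407077 cm.
Transfer each piece to the horizontal axis through the centroid using Ī + A·d² with d = y − 9.407077:
  bottom plate: d = -8.307077 cm → contributes +1985.151 cm⁴
  web plate: d = 3.792923 cm → contributes +1926.13 cm⁴
  top plate: d = 15.29292 cm → contributes +1637.698 cm⁴
  hole: d = 3.792923 cm → contributes −11.34803 cm⁴
Total I = 5537.63 cm⁴.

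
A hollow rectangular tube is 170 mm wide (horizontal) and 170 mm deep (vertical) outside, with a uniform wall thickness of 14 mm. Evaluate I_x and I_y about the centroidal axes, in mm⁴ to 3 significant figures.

I_x ≈ 3.57 × 10⁷ mm⁴, I_y ≈ 3.57 × 10⁷ mm⁴

Split into non-overlapping primitives; take the origin at the lower-left of the bounding box.
Outer rectangle: 170 × 170, A = 28 900 mm², y = 85 mm, Ī = 69 600 833 mm⁴.
Inner void (subtracted): 142 × 142, A = 20 164 mm², y = 85 mm, Ī = 33 882 241 mm⁴.
By symmetry the centroid is at mid-height, ȳ = 85 mm.
All pieces are centred on the centroidal x-axis, so I = ΣĪ (holes subtracted) = 35 718 592 mm⁴.
Repeating about the centroidal y-axis gives I_y = 35 718 592 mm⁴.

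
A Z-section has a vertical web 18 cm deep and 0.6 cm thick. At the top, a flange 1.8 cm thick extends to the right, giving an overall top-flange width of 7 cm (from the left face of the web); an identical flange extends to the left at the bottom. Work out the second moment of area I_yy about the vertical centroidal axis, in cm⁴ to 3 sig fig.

Split into non-overlapping primitives; take the origin at the lower-left of the bounding box.
Web: 0.6 × 18, A = 10.8 cm², x = 6.7 cm, Ī = 0.324 cm⁴.
Top flange (beyond web): 6.4 × 1.8, A = 11.52 cm², x = 10.2 cm, Ī = 39.322 cm⁴.
Bottom flange (beyond web): 6.4 × 1.8, A = 11.52 cm², x = 3.2 cm, Ī = 39.322 cm⁴.
Centroid: x̄ = ΣA·x / ΣA = 6.7 cm.
Transfer each piece to the vertical centroidal axis using Ī + A·d² with d = x − 6.7:
  web: d = 0 cm → contributes +0.324 cm⁴
  top flange (beyond web): d = 3.5 cm → contributes +180.44 cm⁴
  bottom flange (beyond web): d = -3.5 cm → contributes +180.44 cm⁴
Total I = 361.21 cm⁴.

I_yy ≈ 361 cm⁴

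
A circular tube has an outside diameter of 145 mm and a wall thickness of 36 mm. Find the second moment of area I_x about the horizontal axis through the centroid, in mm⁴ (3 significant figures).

Split into non-overlapping primitives; take the origin at the lower-left of the bounding box.
Outer circle: ⌀145, A = 16 513 mm², y = 72.5 mm, Ī = 21 699 109 mm⁴.
Bore (subtracted): ⌀73, A = 4185.4 mm², y = 72.5 mm, Ī = 1 393 995 mm⁴.
By symmetry the centroid is at mid-height, ȳ = 72.5 mm.
All pieces are centred on the horizontal axis through the centroid, so I = ΣĪ (holes subtracted) = 20 305 114 mm⁴.

I_x ≈ 2.03 × 10⁷ mm⁴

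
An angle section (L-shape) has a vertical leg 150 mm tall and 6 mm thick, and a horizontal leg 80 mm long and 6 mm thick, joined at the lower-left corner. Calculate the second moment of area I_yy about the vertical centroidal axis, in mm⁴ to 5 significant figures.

Break the section into simple shapes (no overlaps), measuring from the bottom-left corner of the bounding box.
Vertical leg: 6 × 150, A = 900 mm², x = 3 mm, Ī = 2 700 mm⁴.
Horizontal leg (remainder): 74 × 6, A = 444 mm², x = 43 mm, Ī = 202 612 mm⁴.
Centroid: x̄ = ΣA·x / ΣA = 16.21429 mm.
Transfer each piece to the vertical centroidal axis using Ī + A·d² with d = x − 16.21429:
  vertical leg: d = -13.21429 mm → contributes +159855.6 mm⁴
  horizontal leg (remainder): d = 26.78571 mm → contributes +521170.7 mm⁴
Total I = 681026.3 mm⁴.

I_yy ≈ 6.8103 × 10⁵ mm⁴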